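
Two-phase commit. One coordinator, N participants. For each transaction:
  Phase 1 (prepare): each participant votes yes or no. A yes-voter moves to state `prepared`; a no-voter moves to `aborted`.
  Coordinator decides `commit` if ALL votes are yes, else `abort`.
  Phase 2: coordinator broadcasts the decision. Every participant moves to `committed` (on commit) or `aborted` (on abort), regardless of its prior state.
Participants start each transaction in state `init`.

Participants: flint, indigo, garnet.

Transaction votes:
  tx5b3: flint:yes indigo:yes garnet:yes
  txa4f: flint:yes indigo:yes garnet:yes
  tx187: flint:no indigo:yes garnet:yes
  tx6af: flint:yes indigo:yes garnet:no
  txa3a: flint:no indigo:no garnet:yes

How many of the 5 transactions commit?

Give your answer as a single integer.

Answer: 2

Derivation:
tx5b3: all yes -> commit (commits=1)
txa4f: all yes -> commit (commits=2)
tx187: no from flint -> abort (commits=2)
tx6af: no from garnet -> abort (commits=2)
txa3a: no from flint, indigo -> abort (commits=2)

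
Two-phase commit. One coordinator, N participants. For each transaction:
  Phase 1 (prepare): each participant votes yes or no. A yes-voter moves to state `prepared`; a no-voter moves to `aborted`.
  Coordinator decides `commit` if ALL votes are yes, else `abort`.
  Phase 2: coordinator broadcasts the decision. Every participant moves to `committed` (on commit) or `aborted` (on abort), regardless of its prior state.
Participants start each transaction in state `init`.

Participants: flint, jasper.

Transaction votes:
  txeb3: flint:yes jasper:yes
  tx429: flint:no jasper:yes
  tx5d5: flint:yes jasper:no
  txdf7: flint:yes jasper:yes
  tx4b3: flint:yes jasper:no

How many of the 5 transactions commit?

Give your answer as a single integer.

txeb3: all yes -> commit (commits=1)
tx429: no from flint -> abort (commits=1)
tx5d5: no from jasper -> abort (commits=1)
txdf7: all yes -> commit (commits=2)
tx4b3: no from jasper -> abort (commits=2)

Answer: 2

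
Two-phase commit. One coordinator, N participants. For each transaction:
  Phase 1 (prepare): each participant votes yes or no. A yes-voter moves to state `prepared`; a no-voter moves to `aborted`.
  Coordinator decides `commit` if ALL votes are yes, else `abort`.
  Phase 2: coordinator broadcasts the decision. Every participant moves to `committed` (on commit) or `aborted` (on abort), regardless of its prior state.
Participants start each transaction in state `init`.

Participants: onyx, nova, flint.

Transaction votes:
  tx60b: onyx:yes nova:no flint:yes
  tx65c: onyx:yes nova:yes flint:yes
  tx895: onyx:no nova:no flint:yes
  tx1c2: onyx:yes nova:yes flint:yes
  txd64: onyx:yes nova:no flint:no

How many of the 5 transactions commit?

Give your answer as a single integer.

Answer: 2

Derivation:
tx60b: no from nova -> abort (commits=0)
tx65c: all yes -> commit (commits=1)
tx895: no from onyx, nova -> abort (commits=1)
tx1c2: all yes -> commit (commits=2)
txd64: no from nova, flint -> abort (commits=2)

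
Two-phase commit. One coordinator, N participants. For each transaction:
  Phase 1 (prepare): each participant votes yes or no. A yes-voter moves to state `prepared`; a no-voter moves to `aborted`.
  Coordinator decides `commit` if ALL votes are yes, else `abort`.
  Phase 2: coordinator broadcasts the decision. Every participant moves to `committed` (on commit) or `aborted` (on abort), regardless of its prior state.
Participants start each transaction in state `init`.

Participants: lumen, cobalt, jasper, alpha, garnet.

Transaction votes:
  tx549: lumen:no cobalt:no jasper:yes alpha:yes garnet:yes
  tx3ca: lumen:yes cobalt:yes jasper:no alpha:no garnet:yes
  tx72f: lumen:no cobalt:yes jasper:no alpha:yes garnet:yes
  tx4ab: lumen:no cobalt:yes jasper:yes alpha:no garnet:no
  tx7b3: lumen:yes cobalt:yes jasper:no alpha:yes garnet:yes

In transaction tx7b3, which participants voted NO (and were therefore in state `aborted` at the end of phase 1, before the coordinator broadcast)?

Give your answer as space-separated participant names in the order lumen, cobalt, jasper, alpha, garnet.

Txn tx7b3 phase 1: lumen yes -> prepared; cobalt yes -> prepared; jasper no -> aborted; alpha yes -> prepared; garnet yes -> prepared

Answer: jasper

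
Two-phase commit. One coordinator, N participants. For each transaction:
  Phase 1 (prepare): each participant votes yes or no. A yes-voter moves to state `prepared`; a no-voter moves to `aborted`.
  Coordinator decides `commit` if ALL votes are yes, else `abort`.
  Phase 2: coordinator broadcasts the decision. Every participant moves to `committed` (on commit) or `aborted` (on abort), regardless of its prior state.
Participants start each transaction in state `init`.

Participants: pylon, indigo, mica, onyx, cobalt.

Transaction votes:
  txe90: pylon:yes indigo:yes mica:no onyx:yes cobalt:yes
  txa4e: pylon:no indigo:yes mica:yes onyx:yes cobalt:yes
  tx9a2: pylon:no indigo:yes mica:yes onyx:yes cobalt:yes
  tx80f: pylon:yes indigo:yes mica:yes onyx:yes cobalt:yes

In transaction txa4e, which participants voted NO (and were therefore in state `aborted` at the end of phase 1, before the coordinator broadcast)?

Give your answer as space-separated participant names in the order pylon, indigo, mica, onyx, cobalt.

Answer: pylon

Derivation:
Txn txa4e phase 1: pylon no -> aborted; indigo yes -> prepared; mica yes -> prepared; onyx yes -> prepared; cobalt yes -> prepared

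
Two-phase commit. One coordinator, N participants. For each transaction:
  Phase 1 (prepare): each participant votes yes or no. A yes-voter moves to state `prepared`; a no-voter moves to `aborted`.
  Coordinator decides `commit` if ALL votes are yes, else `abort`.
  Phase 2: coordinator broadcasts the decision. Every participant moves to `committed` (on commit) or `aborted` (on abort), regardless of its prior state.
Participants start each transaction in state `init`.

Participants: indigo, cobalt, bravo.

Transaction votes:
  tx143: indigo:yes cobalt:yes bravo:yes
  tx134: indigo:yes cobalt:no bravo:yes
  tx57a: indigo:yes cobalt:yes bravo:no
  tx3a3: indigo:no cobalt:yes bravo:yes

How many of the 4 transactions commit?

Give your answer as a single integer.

tx143: all yes -> commit (commits=1)
tx134: no from cobalt -> abort (commits=1)
tx57a: no from bravo -> abort (commits=1)
tx3a3: no from indigo -> abort (commits=1)

Answer: 1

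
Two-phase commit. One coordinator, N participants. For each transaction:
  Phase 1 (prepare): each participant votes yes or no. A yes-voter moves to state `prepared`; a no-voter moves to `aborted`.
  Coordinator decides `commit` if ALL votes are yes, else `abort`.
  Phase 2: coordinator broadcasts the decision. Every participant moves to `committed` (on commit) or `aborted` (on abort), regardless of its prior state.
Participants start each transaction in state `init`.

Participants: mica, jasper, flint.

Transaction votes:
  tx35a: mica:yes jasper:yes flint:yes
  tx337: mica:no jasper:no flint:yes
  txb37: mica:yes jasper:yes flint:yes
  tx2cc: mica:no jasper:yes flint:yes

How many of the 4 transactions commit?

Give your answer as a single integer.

Answer: 2

Derivation:
tx35a: all yes -> commit (commits=1)
tx337: no from mica, jasper -> abort (commits=1)
txb37: all yes -> commit (commits=2)
tx2cc: no from mica -> abort (commits=2)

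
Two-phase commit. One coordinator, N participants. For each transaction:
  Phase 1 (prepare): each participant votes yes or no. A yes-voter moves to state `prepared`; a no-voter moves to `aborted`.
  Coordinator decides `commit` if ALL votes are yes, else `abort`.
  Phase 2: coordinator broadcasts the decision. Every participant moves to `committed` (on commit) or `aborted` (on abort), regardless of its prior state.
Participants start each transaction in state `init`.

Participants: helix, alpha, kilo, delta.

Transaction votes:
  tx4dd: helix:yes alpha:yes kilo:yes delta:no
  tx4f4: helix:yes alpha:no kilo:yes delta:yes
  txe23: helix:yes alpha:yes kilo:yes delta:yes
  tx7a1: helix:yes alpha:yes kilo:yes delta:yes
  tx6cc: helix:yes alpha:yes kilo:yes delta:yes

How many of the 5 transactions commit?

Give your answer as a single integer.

tx4dd: no from delta -> abort (commits=0)
tx4f4: no from alpha -> abort (commits=0)
txe23: all yes -> commit (commits=1)
tx7a1: all yes -> commit (commits=2)
tx6cc: all yes -> commit (commits=3)

Answer: 3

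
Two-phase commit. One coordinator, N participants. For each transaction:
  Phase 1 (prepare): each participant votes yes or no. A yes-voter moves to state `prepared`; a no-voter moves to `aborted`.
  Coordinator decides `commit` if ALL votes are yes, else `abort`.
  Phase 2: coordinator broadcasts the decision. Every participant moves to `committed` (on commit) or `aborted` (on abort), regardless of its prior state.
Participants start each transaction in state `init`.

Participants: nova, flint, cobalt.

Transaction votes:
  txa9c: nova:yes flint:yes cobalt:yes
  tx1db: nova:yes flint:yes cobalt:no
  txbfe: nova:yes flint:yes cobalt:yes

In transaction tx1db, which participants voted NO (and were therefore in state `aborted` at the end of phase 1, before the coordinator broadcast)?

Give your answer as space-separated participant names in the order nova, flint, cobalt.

Txn tx1db phase 1: nova yes -> prepared; flint yes -> prepared; cobalt no -> aborted

Answer: cobalt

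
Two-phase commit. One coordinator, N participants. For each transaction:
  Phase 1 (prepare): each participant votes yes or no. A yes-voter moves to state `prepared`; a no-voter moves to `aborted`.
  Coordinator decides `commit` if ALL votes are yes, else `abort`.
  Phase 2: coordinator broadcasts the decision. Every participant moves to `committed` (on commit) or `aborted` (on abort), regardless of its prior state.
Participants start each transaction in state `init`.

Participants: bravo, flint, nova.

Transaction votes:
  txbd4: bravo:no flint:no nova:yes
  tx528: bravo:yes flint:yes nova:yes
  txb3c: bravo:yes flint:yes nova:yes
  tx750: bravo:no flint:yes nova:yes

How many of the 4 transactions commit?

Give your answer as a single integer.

Answer: 2

Derivation:
txbd4: no from bravo, flint -> abort (commits=0)
tx528: all yes -> commit (commits=1)
txb3c: all yes -> commit (commits=2)
tx750: no from bravo -> abort (commits=2)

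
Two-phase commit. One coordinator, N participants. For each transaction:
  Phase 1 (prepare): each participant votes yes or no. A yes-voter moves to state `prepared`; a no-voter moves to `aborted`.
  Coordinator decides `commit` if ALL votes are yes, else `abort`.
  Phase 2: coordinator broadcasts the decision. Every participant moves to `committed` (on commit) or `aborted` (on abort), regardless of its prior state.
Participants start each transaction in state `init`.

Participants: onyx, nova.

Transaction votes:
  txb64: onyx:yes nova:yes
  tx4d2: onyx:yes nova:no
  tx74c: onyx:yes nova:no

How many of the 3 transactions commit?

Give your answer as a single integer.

txb64: all yes -> commit (commits=1)
tx4d2: no from nova -> abort (commits=1)
tx74c: no from nova -> abort (commits=1)

Answer: 1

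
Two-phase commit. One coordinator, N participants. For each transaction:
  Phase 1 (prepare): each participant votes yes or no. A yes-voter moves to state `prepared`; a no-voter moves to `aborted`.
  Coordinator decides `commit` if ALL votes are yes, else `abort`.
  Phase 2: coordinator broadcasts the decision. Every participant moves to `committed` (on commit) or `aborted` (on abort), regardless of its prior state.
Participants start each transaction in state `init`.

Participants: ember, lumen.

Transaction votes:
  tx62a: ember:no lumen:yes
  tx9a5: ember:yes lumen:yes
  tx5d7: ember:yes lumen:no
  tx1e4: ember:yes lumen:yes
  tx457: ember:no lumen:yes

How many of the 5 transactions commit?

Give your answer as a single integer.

tx62a: no from ember -> abort (commits=0)
tx9a5: all yes -> commit (commits=1)
tx5d7: no from lumen -> abort (commits=1)
tx1e4: all yes -> commit (commits=2)
tx457: no from ember -> abort (commits=2)

Answer: 2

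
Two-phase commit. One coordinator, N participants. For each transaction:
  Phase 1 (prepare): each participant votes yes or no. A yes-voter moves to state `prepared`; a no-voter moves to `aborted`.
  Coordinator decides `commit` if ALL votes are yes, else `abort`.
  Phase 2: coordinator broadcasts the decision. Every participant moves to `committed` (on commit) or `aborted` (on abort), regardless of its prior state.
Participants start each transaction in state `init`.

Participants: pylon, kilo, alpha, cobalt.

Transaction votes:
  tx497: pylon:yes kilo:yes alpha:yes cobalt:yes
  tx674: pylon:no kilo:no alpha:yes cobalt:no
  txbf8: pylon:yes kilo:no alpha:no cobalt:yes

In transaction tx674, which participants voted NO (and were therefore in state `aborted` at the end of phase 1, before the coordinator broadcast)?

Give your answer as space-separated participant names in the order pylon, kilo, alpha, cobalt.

Txn tx674 phase 1: pylon no -> aborted; kilo no -> aborted; alpha yes -> prepared; cobalt no -> aborted

Answer: pylon kilo cobalt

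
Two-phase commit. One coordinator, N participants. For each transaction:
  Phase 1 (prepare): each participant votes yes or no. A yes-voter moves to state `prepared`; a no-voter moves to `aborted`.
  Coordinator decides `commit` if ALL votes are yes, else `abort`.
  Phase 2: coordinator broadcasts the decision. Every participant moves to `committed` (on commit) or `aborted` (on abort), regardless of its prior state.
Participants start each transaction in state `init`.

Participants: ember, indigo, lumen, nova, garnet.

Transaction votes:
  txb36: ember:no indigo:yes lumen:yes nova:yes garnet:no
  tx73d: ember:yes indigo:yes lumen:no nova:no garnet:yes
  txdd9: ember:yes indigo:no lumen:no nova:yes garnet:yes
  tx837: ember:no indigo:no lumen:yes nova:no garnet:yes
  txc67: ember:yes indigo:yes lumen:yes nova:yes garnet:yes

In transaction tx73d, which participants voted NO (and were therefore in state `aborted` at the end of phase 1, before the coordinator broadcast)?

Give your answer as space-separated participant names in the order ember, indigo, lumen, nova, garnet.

Txn tx73d phase 1: ember yes -> prepared; indigo yes -> prepared; lumen no -> aborted; nova no -> aborted; garnet yes -> prepared

Answer: lumen nova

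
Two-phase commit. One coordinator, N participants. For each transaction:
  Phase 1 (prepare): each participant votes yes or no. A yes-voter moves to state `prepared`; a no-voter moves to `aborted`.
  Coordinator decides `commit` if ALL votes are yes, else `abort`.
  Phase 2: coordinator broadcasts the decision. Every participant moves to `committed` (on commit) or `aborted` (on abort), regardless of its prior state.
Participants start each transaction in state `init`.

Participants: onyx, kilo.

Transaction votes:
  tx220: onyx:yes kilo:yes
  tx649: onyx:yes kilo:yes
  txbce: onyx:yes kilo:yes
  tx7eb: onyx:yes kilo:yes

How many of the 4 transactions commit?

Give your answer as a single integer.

Answer: 4

Derivation:
tx220: all yes -> commit (commits=1)
tx649: all yes -> commit (commits=2)
txbce: all yes -> commit (commits=3)
tx7eb: all yes -> commit (commits=4)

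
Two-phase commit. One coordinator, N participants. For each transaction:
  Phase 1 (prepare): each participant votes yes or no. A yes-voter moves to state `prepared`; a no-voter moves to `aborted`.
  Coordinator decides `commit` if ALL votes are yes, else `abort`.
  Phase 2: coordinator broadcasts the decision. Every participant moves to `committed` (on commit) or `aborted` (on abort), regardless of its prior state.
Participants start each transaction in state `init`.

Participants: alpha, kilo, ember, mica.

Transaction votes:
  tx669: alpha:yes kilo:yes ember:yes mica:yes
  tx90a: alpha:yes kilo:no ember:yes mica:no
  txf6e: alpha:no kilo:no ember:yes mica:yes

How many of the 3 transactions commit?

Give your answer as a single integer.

Answer: 1

Derivation:
tx669: all yes -> commit (commits=1)
tx90a: no from kilo, mica -> abort (commits=1)
txf6e: no from alpha, kilo -> abort (commits=1)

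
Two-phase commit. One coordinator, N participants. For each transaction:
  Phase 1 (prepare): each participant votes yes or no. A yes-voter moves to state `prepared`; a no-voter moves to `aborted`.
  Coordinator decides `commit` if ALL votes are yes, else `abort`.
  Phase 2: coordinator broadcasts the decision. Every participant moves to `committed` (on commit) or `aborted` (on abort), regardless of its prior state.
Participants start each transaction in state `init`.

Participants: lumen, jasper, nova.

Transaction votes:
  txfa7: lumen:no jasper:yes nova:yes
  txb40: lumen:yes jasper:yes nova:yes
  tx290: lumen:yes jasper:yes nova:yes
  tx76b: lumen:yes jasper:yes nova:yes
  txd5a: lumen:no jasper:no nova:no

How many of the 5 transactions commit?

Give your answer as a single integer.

txfa7: no from lumen -> abort (commits=0)
txb40: all yes -> commit (commits=1)
tx290: all yes -> commit (commits=2)
tx76b: all yes -> commit (commits=3)
txd5a: no from lumen, jasper, nova -> abort (commits=3)

Answer: 3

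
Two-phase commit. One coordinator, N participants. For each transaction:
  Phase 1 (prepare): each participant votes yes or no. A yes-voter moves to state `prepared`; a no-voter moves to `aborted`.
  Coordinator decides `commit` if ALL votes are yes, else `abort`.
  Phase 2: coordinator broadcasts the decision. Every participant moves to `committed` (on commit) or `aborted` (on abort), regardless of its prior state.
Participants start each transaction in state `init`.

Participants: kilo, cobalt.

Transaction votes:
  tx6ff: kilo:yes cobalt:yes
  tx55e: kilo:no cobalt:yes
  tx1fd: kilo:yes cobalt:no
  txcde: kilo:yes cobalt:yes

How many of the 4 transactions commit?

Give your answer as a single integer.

tx6ff: all yes -> commit (commits=1)
tx55e: no from kilo -> abort (commits=1)
tx1fd: no from cobalt -> abort (commits=1)
txcde: all yes -> commit (commits=2)

Answer: 2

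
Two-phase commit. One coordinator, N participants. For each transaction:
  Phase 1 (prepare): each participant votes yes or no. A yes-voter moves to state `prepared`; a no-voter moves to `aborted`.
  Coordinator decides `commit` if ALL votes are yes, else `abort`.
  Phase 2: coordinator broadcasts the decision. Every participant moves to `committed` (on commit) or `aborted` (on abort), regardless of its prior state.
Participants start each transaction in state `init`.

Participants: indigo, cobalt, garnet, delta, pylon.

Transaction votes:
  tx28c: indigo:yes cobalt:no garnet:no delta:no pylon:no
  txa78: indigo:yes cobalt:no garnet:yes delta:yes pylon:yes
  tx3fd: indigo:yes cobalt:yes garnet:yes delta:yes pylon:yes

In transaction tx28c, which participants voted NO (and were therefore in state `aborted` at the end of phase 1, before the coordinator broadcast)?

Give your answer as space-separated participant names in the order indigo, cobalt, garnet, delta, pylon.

Answer: cobalt garnet delta pylon

Derivation:
Txn tx28c phase 1: indigo yes -> prepared; cobalt no -> aborted; garnet no -> aborted; delta no -> aborted; pylon no -> aborted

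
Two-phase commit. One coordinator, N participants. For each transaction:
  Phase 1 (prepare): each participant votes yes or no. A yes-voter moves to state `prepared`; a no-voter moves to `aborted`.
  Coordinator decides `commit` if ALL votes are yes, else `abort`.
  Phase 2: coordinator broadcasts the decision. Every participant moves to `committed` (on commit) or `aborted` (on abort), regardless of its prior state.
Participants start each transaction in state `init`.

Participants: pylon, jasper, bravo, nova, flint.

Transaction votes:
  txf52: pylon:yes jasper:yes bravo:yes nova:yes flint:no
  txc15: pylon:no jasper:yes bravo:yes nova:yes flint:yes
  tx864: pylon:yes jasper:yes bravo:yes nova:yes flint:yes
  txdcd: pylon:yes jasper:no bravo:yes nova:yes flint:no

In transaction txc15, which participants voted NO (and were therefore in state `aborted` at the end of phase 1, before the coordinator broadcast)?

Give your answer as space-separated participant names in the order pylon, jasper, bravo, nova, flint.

Answer: pylon

Derivation:
Txn txc15 phase 1: pylon no -> aborted; jasper yes -> prepared; bravo yes -> prepared; nova yes -> prepared; flint yes -> prepared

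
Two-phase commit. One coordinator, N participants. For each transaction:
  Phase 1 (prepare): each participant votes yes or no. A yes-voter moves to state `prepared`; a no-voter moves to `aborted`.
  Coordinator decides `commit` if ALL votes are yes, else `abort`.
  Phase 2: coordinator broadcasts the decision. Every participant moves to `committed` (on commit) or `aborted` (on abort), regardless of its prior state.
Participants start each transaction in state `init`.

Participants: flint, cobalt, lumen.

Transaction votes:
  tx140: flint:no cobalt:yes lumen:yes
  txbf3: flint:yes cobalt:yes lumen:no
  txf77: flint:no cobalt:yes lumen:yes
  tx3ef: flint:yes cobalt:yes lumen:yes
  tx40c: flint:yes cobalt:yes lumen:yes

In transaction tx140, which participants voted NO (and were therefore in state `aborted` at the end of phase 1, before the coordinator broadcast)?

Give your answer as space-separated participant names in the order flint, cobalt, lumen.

Txn tx140 phase 1: flint no -> aborted; cobalt yes -> prepared; lumen yes -> prepared

Answer: flint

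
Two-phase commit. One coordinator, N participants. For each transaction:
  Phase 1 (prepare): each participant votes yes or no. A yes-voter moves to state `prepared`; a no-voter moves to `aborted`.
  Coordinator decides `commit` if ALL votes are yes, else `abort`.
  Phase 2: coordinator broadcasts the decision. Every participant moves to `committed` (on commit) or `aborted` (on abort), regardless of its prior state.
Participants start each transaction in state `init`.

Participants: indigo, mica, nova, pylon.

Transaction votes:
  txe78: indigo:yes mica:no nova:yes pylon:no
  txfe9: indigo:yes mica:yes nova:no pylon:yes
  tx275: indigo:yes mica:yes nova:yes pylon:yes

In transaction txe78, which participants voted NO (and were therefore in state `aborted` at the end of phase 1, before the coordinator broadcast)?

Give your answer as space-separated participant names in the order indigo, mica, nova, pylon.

Txn txe78 phase 1: indigo yes -> prepared; mica no -> aborted; nova yes -> prepared; pylon no -> aborted

Answer: mica pylon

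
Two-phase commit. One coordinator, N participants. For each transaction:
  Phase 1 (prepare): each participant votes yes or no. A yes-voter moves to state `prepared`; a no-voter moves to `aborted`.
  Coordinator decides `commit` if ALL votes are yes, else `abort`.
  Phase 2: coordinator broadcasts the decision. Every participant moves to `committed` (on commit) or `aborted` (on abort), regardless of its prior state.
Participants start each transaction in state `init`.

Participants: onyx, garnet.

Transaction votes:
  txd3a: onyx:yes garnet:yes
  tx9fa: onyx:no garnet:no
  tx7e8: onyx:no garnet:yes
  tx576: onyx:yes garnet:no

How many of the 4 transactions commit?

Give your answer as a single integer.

Answer: 1

Derivation:
txd3a: all yes -> commit (commits=1)
tx9fa: no from onyx, garnet -> abort (commits=1)
tx7e8: no from onyx -> abort (commits=1)
tx576: no from garnet -> abort (commits=1)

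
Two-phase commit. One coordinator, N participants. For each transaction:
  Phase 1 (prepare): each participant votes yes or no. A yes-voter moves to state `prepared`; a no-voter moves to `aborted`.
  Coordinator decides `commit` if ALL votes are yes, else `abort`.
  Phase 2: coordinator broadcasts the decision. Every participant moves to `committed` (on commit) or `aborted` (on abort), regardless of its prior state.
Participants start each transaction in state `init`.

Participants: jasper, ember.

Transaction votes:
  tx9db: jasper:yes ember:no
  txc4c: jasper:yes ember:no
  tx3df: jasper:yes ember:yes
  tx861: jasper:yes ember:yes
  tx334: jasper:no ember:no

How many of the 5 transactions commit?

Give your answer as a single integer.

tx9db: no from ember -> abort (commits=0)
txc4c: no from ember -> abort (commits=0)
tx3df: all yes -> commit (commits=1)
tx861: all yes -> commit (commits=2)
tx334: no from jasper, ember -> abort (commits=2)

Answer: 2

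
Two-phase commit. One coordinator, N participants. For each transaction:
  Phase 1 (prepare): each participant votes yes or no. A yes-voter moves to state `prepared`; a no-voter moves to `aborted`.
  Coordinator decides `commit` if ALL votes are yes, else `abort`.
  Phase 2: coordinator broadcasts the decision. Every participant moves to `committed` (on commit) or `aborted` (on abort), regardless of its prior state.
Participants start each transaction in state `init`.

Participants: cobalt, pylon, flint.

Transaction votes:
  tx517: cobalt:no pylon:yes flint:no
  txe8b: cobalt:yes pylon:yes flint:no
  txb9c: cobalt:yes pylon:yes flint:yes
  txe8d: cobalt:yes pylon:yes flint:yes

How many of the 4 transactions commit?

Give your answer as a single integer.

Answer: 2

Derivation:
tx517: no from cobalt, flint -> abort (commits=0)
txe8b: no from flint -> abort (commits=0)
txb9c: all yes -> commit (commits=1)
txe8d: all yes -> commit (commits=2)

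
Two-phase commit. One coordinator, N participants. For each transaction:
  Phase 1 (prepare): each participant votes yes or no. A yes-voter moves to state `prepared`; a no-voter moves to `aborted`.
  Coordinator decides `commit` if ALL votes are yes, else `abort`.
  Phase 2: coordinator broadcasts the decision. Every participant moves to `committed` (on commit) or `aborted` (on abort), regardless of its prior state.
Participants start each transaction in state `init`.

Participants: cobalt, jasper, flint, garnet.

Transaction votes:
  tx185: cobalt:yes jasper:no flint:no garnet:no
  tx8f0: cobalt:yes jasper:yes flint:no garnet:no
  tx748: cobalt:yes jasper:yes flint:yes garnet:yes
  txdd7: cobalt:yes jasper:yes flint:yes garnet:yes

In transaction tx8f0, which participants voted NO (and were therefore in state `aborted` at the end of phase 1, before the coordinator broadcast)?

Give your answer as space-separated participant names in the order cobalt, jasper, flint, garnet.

Answer: flint garnet

Derivation:
Txn tx8f0 phase 1: cobalt yes -> prepared; jasper yes -> prepared; flint no -> aborted; garnet no -> aborted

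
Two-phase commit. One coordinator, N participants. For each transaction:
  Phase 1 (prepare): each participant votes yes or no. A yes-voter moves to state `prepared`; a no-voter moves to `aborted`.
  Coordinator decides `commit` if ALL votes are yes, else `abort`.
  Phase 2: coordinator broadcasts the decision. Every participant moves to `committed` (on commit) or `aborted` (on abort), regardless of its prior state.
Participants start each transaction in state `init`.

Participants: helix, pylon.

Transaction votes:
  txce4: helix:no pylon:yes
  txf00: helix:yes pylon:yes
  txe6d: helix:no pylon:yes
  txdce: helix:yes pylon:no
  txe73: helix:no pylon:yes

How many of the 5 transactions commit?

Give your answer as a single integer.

Answer: 1

Derivation:
txce4: no from helix -> abort (commits=0)
txf00: all yes -> commit (commits=1)
txe6d: no from helix -> abort (commits=1)
txdce: no from pylon -> abort (commits=1)
txe73: no from helix -> abort (commits=1)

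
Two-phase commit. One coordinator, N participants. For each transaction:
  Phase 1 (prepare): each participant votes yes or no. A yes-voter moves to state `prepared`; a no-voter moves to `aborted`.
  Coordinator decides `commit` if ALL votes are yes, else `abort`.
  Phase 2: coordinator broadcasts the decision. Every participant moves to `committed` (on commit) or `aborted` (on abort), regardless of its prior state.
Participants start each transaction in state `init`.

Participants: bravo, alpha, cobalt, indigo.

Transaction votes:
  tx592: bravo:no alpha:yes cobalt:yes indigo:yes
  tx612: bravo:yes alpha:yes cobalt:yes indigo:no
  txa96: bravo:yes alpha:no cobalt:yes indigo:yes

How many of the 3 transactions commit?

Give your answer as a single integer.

tx592: no from bravo -> abort (commits=0)
tx612: no from indigo -> abort (commits=0)
txa96: no from alpha -> abort (commits=0)

Answer: 0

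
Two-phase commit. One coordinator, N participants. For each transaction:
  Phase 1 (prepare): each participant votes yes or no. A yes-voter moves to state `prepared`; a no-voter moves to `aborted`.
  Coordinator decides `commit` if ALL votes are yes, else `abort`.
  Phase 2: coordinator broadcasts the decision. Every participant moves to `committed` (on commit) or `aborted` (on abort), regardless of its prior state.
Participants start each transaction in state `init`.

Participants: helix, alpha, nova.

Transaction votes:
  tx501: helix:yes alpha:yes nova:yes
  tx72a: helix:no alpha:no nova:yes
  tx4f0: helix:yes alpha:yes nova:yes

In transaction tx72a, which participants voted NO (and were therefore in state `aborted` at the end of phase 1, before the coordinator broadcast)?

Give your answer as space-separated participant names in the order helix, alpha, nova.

Answer: helix alpha

Derivation:
Txn tx72a phase 1: helix no -> aborted; alpha no -> aborted; nova yes -> prepared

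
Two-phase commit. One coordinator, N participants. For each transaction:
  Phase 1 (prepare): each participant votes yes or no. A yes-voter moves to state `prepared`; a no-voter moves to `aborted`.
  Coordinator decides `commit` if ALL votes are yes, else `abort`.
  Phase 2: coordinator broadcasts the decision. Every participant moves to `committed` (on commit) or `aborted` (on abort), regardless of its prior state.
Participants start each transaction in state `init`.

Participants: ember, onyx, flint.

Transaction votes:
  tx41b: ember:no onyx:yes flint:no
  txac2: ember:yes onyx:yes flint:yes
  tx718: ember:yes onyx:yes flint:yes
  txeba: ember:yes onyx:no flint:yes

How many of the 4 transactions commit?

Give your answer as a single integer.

Answer: 2

Derivation:
tx41b: no from ember, flint -> abort (commits=0)
txac2: all yes -> commit (commits=1)
tx718: all yes -> commit (commits=2)
txeba: no from onyx -> abort (commits=2)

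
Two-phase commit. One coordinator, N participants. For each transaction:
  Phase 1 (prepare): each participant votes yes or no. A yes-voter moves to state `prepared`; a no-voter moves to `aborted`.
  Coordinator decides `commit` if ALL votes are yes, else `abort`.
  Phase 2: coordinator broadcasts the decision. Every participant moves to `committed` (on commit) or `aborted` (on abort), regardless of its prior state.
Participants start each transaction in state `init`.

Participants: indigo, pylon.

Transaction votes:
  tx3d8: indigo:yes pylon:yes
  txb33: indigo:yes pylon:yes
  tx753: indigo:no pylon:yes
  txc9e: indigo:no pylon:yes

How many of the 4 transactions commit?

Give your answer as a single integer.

Answer: 2

Derivation:
tx3d8: all yes -> commit (commits=1)
txb33: all yes -> commit (commits=2)
tx753: no from indigo -> abort (commits=2)
txc9e: no from indigo -> abort (commits=2)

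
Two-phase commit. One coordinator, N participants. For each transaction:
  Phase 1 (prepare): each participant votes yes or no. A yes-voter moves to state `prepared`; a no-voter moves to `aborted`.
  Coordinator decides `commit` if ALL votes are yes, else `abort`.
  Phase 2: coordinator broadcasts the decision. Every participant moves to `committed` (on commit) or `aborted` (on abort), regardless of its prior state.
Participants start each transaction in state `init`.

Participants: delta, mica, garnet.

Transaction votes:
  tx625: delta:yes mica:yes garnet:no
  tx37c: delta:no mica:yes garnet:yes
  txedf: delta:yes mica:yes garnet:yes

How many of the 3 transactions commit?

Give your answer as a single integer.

Answer: 1

Derivation:
tx625: no from garnet -> abort (commits=0)
tx37c: no from delta -> abort (commits=0)
txedf: all yes -> commit (commits=1)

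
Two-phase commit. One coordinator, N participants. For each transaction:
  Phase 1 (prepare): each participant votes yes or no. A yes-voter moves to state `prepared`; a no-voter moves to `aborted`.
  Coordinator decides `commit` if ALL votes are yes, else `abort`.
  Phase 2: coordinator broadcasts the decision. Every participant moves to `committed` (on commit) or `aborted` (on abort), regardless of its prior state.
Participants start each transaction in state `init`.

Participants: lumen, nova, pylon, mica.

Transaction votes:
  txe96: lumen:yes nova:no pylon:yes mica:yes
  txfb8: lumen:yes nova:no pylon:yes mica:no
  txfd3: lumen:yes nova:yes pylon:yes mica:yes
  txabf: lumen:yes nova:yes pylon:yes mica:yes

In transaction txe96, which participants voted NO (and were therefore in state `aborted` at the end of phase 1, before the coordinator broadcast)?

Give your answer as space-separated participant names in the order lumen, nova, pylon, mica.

Answer: nova

Derivation:
Txn txe96 phase 1: lumen yes -> prepared; nova no -> aborted; pylon yes -> prepared; mica yes -> prepared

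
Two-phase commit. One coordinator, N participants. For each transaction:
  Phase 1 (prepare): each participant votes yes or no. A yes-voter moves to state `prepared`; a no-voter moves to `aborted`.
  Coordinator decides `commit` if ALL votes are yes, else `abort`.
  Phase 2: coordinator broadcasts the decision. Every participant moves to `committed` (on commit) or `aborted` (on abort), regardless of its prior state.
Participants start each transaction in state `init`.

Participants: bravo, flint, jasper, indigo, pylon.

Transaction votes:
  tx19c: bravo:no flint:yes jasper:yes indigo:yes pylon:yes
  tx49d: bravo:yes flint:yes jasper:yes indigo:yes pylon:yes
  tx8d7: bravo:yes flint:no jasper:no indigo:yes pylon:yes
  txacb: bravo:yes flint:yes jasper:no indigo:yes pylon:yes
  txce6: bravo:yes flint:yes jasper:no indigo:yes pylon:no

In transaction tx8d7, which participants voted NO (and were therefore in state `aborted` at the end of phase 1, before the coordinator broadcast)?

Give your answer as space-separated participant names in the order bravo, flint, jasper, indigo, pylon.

Answer: flint jasper

Derivation:
Txn tx8d7 phase 1: bravo yes -> prepared; flint no -> aborted; jasper no -> aborted; indigo yes -> prepared; pylon yes -> prepared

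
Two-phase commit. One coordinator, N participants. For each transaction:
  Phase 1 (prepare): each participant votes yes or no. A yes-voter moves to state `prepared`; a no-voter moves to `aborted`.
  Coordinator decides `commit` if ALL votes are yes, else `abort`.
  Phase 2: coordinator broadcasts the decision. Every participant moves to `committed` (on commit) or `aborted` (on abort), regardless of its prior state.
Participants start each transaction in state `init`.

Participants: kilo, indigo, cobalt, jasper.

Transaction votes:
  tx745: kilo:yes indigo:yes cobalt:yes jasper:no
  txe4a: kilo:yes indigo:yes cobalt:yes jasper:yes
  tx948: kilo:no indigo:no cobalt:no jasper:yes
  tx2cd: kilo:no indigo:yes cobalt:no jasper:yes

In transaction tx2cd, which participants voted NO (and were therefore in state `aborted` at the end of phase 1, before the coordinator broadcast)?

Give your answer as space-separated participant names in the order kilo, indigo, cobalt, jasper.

Txn tx2cd phase 1: kilo no -> aborted; indigo yes -> prepared; cobalt no -> aborted; jasper yes -> prepared

Answer: kilo cobalt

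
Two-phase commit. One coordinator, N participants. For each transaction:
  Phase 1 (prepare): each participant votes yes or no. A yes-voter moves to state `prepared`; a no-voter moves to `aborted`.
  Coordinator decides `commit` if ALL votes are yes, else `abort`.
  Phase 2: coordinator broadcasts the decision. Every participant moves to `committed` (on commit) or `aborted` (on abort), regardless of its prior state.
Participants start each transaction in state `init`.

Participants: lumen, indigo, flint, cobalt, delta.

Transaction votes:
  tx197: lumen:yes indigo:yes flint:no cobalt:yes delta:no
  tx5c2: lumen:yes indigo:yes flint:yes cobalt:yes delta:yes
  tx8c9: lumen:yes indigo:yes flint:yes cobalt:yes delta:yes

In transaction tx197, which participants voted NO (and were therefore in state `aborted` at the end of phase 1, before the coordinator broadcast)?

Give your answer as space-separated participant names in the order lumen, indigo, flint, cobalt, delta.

Txn tx197 phase 1: lumen yes -> prepared; indigo yes -> prepared; flint no -> aborted; cobalt yes -> prepared; delta no -> aborted

Answer: flint delta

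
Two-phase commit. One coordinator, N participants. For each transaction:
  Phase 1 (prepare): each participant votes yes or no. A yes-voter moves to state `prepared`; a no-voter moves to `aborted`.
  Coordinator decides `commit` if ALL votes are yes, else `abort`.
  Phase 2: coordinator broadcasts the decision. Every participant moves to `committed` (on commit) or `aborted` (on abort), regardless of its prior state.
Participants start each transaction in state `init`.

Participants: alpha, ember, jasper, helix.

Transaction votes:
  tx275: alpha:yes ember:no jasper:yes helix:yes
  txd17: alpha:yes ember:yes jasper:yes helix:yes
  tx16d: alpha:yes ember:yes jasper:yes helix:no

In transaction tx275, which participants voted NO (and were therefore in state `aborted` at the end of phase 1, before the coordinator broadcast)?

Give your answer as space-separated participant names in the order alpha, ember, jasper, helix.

Answer: ember

Derivation:
Txn tx275 phase 1: alpha yes -> prepared; ember no -> aborted; jasper yes -> prepared; helix yes -> prepared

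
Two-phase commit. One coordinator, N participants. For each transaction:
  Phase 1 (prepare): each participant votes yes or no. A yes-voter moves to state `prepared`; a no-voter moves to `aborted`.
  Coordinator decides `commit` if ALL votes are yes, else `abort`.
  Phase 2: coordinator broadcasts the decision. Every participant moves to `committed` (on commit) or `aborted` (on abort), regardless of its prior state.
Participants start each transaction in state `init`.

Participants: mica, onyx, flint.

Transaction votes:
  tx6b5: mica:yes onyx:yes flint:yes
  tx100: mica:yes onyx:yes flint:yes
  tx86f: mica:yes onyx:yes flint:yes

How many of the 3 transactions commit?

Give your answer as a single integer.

tx6b5: all yes -> commit (commits=1)
tx100: all yes -> commit (commits=2)
tx86f: all yes -> commit (commits=3)

Answer: 3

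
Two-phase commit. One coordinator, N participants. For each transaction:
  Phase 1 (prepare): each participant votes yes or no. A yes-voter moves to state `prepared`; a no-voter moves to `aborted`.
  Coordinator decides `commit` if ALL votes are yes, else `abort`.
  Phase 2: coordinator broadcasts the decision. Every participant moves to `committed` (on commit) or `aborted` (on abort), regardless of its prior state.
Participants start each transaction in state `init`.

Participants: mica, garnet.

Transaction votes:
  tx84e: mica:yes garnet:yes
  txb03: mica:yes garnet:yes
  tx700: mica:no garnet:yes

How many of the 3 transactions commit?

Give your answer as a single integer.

Answer: 2

Derivation:
tx84e: all yes -> commit (commits=1)
txb03: all yes -> commit (commits=2)
tx700: no from mica -> abort (commits=2)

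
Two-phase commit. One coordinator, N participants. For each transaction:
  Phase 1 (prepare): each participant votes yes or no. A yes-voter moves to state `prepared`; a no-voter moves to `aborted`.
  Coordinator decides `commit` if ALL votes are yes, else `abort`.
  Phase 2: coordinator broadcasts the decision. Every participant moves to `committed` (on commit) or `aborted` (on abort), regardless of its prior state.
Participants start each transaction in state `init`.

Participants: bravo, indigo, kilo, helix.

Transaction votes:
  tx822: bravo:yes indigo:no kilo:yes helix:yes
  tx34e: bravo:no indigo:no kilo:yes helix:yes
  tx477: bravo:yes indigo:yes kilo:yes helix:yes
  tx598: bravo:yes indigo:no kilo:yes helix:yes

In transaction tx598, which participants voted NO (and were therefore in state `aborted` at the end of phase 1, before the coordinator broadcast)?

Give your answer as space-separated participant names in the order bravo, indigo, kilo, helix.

Answer: indigo

Derivation:
Txn tx598 phase 1: bravo yes -> prepared; indigo no -> aborted; kilo yes -> prepared; helix yes -> prepared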